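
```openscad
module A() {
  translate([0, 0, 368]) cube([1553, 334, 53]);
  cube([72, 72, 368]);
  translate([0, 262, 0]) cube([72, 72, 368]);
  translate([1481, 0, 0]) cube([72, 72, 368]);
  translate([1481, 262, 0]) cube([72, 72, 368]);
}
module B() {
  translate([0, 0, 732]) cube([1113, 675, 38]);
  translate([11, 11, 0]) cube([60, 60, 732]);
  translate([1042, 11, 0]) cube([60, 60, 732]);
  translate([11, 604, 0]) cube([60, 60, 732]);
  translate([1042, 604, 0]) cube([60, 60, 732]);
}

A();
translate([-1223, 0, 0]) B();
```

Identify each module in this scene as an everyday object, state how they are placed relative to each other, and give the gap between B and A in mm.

A is a bench. B is a table. The table is on the floor beside the bench on its −x side. The gap between the table and the bench is 110 mm.

The table's nearest face is 110 mm from the bench's −x face.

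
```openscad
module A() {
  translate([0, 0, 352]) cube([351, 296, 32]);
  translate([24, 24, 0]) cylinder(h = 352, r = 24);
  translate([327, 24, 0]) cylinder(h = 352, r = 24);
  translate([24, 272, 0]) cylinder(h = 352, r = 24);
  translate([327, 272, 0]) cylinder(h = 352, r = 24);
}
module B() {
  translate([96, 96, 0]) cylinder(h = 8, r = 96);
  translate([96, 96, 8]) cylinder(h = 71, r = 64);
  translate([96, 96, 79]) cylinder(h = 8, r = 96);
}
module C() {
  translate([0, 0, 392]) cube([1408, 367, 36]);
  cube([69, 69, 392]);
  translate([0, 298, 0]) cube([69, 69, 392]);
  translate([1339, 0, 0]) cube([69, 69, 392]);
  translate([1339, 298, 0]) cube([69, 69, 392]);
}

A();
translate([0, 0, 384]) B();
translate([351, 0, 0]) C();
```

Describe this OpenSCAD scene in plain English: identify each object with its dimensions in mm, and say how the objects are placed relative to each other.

A is a four-legged stool. The seat is a 351×296×32 mm slab whose top surface is at z = 384 mm; four round legs, each 48 mm in diameter, run from the floor (z = 0) to the underside of the seat, each leg's axis is inset half a diameter from the nearest pair of seat edges (so the leg's bounding box is flush with the corner).

B is a spool: two coaxial disc flanges of radius 96 mm and thickness 8 mm, joined by a core cylinder of radius 64 mm and height 71 mm. The lower flange rests on z = 0 and the three cylinders share a vertical axis.

C is a long wooden bench with a 1408 mm (x) × 367 mm (y) seat, 36 mm thick, its top surface 428 mm above the floor. Four 69 mm square legs at the seat corners, flush with the edges, run from z = 0 to the seat underside.

The spool is on top of the stool. The bench is against the stool's +x side, with their −y faces flush.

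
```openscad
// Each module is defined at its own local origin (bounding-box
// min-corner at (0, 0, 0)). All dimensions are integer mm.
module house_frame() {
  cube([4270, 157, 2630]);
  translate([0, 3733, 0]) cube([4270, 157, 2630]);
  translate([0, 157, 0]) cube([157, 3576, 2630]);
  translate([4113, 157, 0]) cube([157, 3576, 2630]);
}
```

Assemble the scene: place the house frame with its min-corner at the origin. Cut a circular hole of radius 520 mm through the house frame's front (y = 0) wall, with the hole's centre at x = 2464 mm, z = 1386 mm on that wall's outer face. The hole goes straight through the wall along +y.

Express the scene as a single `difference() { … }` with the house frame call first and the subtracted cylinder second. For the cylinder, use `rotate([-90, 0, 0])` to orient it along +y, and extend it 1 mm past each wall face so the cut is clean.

difference() {
  house_frame();
  translate([2464, -1, 1386]) rotate([-90, 0, 0]) cylinder(h = 159, r = 520);
}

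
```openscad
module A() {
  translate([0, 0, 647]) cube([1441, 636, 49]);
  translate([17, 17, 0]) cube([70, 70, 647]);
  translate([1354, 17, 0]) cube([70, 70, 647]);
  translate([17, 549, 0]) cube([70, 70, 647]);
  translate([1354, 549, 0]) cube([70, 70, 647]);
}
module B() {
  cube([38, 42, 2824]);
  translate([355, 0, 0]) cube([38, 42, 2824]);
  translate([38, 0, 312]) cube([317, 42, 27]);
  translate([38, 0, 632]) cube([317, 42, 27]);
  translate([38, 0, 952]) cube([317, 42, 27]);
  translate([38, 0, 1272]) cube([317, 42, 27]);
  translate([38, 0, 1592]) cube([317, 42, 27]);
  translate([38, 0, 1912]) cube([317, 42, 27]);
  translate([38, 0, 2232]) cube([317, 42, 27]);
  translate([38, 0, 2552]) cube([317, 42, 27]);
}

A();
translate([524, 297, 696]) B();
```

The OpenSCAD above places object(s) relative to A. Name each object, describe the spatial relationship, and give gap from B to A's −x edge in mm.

The ladder's min-x is at 524; the table's min-x is 0; gap = 524 mm.

A is a table. B is a ladder. The ladder is on top of the table, centred. The gap from the ladder to the table's −x edge is 524 mm.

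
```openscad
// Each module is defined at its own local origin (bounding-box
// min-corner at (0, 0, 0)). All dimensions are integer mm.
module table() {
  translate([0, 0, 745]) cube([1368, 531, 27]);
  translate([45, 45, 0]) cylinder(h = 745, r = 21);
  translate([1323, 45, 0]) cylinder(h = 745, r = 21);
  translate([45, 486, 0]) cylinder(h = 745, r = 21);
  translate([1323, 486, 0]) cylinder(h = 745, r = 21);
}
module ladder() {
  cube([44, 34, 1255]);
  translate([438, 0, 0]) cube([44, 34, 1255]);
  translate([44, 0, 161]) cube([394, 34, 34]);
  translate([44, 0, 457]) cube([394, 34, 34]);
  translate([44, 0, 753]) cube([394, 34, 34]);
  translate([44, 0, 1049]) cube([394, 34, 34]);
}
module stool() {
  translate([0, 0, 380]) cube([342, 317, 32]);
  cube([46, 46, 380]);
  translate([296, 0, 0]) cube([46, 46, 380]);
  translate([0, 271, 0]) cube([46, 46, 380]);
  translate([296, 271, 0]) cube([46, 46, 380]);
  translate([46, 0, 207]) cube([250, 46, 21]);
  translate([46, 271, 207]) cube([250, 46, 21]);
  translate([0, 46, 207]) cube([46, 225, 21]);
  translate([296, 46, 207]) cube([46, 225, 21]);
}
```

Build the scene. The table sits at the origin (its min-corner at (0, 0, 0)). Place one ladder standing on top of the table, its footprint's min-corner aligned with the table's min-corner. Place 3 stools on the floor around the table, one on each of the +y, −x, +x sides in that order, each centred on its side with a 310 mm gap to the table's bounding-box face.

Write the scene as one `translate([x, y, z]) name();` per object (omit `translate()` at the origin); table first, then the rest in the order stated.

table();
translate([0, 0, 772]) ladder();
translate([513, 841, 0]) stool();
translate([-652, 107, 0]) stool();
translate([1678, 107, 0]) stool();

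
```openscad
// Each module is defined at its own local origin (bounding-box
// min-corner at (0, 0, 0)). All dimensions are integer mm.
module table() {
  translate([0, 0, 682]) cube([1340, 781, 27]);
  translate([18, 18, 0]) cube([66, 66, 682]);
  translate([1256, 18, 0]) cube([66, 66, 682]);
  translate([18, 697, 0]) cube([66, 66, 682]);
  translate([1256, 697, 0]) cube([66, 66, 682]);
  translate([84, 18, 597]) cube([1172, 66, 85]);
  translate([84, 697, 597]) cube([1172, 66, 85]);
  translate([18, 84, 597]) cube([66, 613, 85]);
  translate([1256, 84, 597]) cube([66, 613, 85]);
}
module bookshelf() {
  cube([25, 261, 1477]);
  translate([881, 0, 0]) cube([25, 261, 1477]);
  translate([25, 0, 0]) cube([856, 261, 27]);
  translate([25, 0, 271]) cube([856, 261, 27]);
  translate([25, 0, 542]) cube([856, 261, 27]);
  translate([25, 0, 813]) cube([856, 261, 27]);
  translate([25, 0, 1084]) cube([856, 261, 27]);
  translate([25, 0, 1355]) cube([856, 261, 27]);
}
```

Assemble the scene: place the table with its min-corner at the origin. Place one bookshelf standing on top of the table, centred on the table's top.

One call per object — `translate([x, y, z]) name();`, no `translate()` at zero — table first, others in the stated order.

table();
translate([217, 260, 709]) bookshelf();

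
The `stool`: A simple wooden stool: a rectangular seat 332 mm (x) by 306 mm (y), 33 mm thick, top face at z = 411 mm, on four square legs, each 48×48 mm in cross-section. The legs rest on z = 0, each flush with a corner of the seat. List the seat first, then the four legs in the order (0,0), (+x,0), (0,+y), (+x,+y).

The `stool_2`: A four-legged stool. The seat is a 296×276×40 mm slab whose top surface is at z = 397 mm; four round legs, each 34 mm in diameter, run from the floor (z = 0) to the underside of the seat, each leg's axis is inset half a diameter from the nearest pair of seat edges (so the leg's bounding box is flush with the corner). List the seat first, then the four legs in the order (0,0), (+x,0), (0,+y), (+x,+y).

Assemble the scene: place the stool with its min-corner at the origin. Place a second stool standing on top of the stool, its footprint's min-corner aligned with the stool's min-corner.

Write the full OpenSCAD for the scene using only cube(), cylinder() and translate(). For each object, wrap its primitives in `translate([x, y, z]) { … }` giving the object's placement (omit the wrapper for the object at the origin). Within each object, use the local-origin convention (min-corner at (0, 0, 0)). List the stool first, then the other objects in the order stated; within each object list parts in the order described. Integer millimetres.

translate([0, 0, 378]) cube([332, 306, 33]);
cube([48, 48, 378]);
translate([284, 0, 0]) cube([48, 48, 378]);
translate([0, 258, 0]) cube([48, 48, 378]);
translate([284, 258, 0]) cube([48, 48, 378]);
translate([0, 0, 411]) {
  translate([0, 0, 357]) cube([296, 276, 40]);
  translate([17, 17, 0]) cylinder(h = 357, r = 17);
  translate([279, 17, 0]) cylinder(h = 357, r = 17);
  translate([17, 259, 0]) cylinder(h = 357, r = 17);
  translate([279, 259, 0]) cylinder(h = 357, r = 17);
}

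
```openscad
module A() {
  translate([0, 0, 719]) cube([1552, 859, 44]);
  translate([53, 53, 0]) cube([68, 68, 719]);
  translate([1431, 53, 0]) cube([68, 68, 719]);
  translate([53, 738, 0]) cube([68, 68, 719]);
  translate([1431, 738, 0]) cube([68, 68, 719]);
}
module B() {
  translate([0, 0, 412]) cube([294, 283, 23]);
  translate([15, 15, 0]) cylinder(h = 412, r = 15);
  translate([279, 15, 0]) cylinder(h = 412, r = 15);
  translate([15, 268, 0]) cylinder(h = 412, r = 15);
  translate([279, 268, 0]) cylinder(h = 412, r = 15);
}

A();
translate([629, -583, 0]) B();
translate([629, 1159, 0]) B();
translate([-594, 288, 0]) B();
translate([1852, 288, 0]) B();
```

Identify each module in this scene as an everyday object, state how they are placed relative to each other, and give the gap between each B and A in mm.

Each stool's nearest face is 300 mm from the table's bounding box.

A is a table. B is a stool. Four stools sit around the table at the −y, +y, −x, +x sides. The gap between each stool and the table is 300 mm.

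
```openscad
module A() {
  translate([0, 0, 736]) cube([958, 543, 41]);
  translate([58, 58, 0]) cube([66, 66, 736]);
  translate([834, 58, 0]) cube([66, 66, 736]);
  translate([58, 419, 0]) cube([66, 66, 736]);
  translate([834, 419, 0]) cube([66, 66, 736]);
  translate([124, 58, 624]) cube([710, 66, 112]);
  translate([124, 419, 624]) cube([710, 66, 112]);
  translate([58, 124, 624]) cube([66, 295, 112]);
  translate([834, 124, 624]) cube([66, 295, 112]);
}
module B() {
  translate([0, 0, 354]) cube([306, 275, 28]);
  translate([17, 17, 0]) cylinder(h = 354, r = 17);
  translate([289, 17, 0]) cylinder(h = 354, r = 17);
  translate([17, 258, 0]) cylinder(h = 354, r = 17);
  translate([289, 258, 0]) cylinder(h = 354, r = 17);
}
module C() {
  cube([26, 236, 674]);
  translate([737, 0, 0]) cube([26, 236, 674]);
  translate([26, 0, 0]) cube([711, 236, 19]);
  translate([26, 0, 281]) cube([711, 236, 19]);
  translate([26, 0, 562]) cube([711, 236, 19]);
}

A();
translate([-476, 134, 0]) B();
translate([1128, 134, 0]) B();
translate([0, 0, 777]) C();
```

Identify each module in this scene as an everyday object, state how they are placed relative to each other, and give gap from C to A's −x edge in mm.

A is a table. B is a stool. C is a bookshelf. Two stools sit around the table at the −x, +x sides. The bookshelf is on top of the table. The gap from the bookshelf to the table's −x edge is 0 mm.

The bookshelf's min-x is at 0; the table's min-x is 0; gap = 0 mm.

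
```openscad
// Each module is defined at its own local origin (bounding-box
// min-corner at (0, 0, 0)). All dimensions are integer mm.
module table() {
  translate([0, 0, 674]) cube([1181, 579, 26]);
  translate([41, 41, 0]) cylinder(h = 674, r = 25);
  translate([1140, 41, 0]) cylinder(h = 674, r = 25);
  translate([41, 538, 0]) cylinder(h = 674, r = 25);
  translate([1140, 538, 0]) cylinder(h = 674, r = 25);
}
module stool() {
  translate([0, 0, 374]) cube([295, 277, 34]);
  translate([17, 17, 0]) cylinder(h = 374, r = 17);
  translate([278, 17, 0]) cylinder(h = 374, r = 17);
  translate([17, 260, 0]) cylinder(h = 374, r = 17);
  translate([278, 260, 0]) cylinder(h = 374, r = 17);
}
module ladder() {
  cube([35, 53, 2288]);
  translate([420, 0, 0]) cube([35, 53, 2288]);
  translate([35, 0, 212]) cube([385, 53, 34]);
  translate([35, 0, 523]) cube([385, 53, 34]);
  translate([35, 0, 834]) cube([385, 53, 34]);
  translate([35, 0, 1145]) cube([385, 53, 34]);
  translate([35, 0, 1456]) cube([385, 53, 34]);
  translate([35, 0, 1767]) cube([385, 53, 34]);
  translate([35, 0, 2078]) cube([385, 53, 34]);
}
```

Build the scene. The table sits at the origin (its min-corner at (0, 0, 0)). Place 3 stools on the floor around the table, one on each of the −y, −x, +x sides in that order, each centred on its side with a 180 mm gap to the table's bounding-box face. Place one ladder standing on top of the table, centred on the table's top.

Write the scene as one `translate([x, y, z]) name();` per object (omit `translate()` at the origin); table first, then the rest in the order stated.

table();
translate([443, -457, 0]) stool();
translate([-475, 151, 0]) stool();
translate([1361, 151, 0]) stool();
translate([363, 263, 700]) ladder();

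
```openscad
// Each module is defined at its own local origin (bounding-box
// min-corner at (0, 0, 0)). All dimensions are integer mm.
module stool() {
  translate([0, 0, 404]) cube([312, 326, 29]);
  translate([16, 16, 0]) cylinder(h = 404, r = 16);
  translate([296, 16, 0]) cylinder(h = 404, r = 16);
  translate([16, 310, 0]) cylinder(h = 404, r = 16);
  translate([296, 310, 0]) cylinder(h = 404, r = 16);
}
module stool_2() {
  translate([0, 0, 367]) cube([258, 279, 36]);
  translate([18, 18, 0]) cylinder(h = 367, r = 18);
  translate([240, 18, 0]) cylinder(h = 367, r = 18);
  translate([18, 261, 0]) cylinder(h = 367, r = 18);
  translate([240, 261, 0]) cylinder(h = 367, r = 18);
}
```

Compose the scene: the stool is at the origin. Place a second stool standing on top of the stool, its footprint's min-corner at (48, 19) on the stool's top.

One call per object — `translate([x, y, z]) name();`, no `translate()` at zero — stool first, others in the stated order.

stool();
translate([48, 19, 433]) stool_2();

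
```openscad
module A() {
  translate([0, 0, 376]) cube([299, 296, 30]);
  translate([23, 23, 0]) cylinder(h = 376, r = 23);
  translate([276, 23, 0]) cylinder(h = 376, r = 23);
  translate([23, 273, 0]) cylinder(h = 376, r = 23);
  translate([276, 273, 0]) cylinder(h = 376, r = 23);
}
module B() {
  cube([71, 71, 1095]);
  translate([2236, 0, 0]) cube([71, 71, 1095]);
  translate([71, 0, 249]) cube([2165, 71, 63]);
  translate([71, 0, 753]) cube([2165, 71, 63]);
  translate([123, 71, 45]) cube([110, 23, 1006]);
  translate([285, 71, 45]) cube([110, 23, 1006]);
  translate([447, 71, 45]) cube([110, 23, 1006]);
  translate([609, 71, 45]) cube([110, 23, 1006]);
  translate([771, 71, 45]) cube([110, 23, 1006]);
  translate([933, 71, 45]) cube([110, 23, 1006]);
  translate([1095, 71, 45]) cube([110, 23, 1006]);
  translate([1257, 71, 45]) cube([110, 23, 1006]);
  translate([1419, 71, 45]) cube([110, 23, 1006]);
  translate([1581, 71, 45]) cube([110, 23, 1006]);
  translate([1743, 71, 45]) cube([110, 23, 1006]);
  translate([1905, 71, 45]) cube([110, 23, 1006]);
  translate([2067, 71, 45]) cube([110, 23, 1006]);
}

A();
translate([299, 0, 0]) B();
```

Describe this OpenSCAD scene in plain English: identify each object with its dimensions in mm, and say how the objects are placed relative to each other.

A is a four-legged stool. The seat is a 299×296×30 mm slab whose top surface is at z = 406 mm; four round legs, each 46 mm in diameter, run from the floor (z = 0) to the underside of the seat, each leg's axis is inset half a diameter from the nearest pair of seat edges (so the leg's bounding box is flush with the corner).

B is a fence section. Two 71×71 mm posts, 1095 mm tall, stand on the floor with a clear span of 2165 mm between their inner faces. Two horizontal rails of 71×63 mm section span the gap between the posts with their undersides at z = 249 mm and z = 753 mm, flush with the posts' −y face. 13 pickets, each 110 mm wide, 23 mm thick and 1006 mm tall, are fixed to the +y face of the rails with their bottoms at z = 45 mm, evenly spaced across the span with equal gaps (rounded down to the nearest mm) at the −x end and between each pair — any rounding remainder accumulates at the +x end.

The fence section is against the stool's +x side, with their −y faces flush.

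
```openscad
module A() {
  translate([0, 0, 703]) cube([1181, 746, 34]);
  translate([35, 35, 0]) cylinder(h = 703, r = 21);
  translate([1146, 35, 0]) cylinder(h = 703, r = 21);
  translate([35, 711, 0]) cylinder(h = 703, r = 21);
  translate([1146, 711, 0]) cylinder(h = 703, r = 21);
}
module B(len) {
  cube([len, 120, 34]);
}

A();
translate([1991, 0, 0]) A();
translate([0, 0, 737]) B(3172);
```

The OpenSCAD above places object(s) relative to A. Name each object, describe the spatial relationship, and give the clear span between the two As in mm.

A is a table. B is a beam. A beam spans the tops of two tables. The clear span between the two tables is 810 mm.

Second table starts at x = 1991; first ends at x = 1181; clear span = 1991 − 1181 = 810 mm.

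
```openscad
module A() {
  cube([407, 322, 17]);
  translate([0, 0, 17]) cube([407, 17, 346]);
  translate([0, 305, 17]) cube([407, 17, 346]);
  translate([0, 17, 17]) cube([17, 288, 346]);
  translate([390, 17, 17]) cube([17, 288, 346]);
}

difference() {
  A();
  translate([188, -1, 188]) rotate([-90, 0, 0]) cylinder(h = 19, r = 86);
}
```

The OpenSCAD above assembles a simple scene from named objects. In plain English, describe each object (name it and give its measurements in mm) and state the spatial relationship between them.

A is an open storage box with external size 407×322×363 mm and wall thickness 17 mm (the base is also 17 mm thick). The base covers the whole footprint; the four walls stand on the base, with the y-facing walls full-width and the x-facing walls fitting between their inner faces.

The open box has a circular hole of radius 86 mm through its front wall, centred at (x = 188, z = 188).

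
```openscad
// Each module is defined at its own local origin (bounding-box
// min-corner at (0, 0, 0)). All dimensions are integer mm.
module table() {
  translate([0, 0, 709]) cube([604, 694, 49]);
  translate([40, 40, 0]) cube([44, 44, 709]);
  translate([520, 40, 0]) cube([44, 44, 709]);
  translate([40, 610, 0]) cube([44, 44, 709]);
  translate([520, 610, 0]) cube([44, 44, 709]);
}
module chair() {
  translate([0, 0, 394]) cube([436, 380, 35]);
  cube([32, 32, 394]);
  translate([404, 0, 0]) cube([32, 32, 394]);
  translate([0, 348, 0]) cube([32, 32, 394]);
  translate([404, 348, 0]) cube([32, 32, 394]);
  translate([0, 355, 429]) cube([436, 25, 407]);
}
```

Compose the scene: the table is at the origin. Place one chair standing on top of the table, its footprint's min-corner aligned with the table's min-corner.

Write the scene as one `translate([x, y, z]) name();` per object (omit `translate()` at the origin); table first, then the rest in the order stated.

table();
translate([0, 0, 758]) chair();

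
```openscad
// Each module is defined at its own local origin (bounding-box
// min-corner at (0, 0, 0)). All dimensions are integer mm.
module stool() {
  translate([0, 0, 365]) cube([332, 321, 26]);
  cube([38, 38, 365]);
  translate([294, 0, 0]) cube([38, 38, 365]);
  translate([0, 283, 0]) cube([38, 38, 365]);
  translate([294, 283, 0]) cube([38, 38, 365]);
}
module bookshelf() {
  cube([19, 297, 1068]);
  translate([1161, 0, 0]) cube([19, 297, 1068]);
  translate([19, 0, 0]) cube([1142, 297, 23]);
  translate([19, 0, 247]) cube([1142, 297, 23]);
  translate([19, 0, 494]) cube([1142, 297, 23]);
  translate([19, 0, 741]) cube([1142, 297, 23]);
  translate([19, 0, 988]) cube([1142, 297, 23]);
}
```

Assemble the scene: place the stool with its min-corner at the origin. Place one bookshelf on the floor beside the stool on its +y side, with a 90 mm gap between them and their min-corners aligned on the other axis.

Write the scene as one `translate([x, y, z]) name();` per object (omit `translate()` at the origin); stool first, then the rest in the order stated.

stool();
translate([0, 411, 0]) bookshelf();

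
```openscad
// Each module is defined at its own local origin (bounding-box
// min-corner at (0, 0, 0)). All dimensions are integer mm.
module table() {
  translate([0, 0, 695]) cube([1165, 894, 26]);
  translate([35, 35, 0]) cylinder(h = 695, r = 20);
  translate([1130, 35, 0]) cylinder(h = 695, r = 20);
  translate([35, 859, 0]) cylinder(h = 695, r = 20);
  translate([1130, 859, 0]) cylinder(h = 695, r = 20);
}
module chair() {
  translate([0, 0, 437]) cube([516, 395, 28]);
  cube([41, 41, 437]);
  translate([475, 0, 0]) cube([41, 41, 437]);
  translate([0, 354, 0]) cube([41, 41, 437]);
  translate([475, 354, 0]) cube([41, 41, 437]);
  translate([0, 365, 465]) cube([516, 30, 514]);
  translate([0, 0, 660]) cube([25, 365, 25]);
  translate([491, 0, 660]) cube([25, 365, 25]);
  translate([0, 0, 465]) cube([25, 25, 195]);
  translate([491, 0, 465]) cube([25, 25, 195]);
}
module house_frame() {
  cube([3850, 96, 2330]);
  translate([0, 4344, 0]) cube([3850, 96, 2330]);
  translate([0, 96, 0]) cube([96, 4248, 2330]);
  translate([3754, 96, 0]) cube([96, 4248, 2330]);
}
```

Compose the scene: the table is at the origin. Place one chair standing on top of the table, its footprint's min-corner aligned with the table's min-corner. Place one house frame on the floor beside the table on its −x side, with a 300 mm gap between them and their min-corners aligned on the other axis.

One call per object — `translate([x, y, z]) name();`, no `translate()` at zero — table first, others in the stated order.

table();
translate([0, 0, 721]) chair();
translate([-4150, 0, 0]) house_frame();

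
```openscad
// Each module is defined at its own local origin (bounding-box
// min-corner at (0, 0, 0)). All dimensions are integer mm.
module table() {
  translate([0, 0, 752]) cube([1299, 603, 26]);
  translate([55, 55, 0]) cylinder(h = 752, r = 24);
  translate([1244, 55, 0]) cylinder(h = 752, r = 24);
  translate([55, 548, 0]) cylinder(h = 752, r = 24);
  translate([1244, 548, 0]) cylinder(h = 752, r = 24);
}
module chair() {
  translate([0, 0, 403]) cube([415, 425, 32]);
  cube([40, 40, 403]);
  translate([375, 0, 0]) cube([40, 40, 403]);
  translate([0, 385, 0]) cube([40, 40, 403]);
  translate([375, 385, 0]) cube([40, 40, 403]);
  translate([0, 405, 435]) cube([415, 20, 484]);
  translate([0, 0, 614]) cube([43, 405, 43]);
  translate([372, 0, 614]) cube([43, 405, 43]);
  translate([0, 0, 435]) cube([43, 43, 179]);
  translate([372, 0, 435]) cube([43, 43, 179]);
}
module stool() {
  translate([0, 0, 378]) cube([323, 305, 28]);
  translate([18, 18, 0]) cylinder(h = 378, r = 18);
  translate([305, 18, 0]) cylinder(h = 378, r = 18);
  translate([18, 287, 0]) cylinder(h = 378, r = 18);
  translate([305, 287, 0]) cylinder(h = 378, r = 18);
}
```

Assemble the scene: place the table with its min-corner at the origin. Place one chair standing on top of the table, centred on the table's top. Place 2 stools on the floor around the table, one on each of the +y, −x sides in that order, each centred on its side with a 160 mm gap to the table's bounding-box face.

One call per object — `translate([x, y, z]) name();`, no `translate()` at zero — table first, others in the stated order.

table();
translate([442, 89, 778]) chair();
translate([488, 763, 0]) stool();
translate([-483, 149, 0]) stool();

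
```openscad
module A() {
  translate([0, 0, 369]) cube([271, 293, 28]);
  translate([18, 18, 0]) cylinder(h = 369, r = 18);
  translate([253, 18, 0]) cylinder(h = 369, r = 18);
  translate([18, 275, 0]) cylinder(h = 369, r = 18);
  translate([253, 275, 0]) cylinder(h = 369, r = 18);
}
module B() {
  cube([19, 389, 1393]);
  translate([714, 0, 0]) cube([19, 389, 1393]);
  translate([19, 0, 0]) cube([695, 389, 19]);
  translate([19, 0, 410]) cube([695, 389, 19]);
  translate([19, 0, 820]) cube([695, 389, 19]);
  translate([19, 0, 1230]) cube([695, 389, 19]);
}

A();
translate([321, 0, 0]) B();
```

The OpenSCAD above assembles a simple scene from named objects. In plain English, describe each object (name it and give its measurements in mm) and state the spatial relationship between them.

A is a four-legged stool. The seat is a 271×293×28 mm slab whose top surface is at z = 397 mm; four round legs, each 36 mm in diameter, run from the floor (z = 0) to the underside of the seat, each leg's axis is inset half a diameter from the nearest pair of seat edges (so the leg's bounding box is flush with the corner).

B is a bookshelf 733 mm wide overall, 389 mm deep and 1393 mm tall. The two sides are 19 mm thick vertical panels. 4 horizontal shelves of 19 mm thickness span between the inner faces of the sides; the lowest shelf sits on the floor and shelves are stacked with a clear vertical gap of 391 mm between each pair.

The bookshelf is on the floor beside the stool on its +x side.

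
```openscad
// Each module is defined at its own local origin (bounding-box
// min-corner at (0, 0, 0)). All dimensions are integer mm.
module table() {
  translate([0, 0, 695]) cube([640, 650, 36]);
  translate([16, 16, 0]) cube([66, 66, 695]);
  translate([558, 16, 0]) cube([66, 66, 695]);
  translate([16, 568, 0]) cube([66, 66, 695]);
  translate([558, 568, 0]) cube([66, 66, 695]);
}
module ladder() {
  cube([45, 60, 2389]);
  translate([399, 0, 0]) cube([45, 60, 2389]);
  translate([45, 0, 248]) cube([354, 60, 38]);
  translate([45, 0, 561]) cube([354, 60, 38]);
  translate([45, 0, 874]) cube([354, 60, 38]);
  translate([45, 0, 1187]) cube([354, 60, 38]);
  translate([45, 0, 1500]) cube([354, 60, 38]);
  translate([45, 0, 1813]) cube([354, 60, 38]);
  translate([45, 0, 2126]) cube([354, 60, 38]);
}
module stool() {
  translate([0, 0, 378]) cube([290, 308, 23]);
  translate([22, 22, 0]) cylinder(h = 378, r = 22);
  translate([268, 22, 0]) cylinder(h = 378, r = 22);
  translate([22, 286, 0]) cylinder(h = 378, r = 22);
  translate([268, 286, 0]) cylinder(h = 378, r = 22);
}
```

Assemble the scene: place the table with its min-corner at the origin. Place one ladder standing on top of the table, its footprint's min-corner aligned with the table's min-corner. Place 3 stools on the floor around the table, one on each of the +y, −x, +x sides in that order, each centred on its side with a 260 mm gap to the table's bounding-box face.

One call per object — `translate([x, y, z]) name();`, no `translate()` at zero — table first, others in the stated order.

table();
translate([0, 0, 731]) ladder();
translate([175, 910, 0]) stool();
translate([-550, 171, 0]) stool();
translate([900, 171, 0]) stool();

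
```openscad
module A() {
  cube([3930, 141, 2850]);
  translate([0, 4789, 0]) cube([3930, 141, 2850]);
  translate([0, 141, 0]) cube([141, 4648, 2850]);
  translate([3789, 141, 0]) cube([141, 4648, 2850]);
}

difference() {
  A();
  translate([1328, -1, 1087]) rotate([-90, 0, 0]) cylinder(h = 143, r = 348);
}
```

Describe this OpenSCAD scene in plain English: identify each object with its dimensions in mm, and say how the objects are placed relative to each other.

A is the wall frame of a small rectangular building: four walls, each 2850 mm tall and 141 mm thick, enclosing a footprint 3930 mm (x) by 4930 mm (y) outside-to-outside, with no floor or roof. The front and back walls (the −y and +y sides) span the full width; the two side walls fit between them.

The house frame has a circular hole of radius 348 mm through its front wall, centred at (x = 1328, z = 1087).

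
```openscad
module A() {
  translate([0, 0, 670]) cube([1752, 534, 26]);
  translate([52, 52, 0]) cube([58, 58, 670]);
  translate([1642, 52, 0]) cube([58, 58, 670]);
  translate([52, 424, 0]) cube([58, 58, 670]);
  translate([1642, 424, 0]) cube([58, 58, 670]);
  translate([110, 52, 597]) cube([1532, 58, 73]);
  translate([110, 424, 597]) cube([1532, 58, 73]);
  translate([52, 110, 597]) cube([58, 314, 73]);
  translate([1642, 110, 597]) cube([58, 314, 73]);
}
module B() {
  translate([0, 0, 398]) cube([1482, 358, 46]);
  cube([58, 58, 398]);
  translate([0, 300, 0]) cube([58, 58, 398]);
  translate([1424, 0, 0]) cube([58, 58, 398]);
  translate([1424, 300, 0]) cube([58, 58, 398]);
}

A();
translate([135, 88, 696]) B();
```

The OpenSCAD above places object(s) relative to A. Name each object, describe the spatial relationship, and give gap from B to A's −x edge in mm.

A is a table. B is a bench. The bench is on top of the table, centred. The gap from the bench to the table's −x edge is 135 mm.

The bench's min-x is at 135; the table's min-x is 0; gap = 135 mm.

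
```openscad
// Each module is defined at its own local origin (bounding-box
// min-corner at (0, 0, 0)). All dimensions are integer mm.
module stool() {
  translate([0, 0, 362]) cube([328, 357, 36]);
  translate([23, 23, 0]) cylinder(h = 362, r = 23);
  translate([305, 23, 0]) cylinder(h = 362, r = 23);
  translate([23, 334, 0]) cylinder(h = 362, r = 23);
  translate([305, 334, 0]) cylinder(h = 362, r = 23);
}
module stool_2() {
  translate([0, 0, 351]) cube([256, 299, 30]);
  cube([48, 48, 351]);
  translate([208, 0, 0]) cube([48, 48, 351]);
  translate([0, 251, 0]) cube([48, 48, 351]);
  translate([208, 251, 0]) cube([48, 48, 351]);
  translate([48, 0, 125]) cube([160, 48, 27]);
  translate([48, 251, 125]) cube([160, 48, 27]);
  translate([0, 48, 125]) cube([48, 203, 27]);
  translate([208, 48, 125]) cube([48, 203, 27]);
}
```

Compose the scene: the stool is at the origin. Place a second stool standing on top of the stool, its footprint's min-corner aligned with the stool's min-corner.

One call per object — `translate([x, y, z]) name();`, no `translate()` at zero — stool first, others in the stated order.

stool();
translate([0, 0, 398]) stool_2();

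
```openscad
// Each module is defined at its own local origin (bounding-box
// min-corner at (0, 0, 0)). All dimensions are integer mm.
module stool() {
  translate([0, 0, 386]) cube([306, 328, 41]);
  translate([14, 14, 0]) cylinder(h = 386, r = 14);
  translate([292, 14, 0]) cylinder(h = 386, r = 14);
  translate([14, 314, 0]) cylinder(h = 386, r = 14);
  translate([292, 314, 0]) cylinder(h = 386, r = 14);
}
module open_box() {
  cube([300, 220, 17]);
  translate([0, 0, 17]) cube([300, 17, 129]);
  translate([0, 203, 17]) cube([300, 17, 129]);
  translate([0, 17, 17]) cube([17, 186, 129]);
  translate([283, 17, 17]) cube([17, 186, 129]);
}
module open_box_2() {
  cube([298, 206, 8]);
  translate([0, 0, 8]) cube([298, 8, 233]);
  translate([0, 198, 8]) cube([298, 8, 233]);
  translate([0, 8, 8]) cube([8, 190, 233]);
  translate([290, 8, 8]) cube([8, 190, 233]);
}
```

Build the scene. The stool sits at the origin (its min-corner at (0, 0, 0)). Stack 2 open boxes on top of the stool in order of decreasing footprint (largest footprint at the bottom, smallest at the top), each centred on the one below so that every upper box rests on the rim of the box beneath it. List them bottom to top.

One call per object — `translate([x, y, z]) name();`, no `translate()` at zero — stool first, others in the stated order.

stool();
translate([3, 54, 427]) open_box();
translate([4, 61, 573]) open_box_2();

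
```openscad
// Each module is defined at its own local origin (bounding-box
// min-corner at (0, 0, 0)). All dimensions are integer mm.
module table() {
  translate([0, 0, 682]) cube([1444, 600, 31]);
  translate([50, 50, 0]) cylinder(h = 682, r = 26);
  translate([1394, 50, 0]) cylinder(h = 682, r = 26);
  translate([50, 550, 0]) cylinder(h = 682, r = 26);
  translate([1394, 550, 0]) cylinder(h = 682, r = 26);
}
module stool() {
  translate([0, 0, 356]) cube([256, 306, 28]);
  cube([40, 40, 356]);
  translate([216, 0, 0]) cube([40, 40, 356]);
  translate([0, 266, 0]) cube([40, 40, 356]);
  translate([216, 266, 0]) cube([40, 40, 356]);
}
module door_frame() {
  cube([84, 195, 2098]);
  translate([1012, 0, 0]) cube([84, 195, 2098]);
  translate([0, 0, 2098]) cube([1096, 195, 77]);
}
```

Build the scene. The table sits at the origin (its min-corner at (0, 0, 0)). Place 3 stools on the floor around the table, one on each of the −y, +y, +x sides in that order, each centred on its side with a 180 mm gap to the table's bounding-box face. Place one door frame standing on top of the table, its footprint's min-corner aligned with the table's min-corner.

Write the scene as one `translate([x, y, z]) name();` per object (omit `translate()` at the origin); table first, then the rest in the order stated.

table();
translate([594, -486, 0]) stool();
translate([594, 780, 0]) stool();
translate([1624, 147, 0]) stool();
translate([0, 0, 713]) door_frame();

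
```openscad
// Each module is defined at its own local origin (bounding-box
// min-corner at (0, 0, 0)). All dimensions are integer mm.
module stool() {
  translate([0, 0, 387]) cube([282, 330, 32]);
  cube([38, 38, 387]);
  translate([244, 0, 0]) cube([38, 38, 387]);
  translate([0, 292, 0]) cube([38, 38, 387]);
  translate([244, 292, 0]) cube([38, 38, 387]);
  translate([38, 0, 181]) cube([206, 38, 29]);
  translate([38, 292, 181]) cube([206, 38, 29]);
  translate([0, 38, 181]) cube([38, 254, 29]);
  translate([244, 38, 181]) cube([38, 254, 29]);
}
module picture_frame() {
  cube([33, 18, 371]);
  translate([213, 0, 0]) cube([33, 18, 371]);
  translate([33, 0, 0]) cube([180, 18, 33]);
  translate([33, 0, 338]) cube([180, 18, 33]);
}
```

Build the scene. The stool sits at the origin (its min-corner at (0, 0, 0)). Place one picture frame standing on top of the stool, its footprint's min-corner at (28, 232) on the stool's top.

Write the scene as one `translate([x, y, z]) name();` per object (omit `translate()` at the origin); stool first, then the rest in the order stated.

stool();
translate([28, 232, 419]) picture_frame();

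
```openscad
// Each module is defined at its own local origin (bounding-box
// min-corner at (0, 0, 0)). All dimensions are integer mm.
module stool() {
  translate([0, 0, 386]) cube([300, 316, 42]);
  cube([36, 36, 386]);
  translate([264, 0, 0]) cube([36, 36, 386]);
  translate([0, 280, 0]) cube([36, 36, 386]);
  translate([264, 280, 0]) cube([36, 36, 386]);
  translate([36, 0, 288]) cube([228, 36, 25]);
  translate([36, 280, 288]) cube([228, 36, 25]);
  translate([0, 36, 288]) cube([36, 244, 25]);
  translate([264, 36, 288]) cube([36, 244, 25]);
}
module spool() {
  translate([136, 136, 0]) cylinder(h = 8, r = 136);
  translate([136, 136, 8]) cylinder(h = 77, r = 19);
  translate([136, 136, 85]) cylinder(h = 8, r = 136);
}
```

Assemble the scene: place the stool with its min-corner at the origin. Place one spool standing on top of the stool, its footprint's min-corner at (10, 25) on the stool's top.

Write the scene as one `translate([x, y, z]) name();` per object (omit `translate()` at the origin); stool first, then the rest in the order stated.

stool();
translate([10, 25, 428]) spool();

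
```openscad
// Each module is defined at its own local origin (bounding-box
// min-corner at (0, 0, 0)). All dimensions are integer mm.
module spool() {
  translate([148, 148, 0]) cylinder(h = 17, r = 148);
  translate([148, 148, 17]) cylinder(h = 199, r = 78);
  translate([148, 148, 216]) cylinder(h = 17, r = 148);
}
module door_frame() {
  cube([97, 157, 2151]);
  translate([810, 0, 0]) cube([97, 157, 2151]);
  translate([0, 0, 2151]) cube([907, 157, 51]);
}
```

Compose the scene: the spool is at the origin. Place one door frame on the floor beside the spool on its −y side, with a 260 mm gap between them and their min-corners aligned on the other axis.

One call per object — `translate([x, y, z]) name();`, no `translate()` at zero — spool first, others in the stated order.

spool();
translate([0, -417, 0]) door_frame();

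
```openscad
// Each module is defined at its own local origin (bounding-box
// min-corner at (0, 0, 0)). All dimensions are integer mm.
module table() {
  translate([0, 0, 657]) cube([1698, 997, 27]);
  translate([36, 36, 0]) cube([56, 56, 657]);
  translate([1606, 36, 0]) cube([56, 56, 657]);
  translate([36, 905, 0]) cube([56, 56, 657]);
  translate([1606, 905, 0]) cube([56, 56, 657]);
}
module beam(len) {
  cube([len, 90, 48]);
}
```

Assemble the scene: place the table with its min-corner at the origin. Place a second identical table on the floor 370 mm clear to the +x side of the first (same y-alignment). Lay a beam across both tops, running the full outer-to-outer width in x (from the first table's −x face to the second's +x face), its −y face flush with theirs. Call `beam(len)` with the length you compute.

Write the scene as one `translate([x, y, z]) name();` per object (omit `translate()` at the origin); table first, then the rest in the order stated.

table();
translate([2068, 0, 0]) table();
translate([0, 0, 684]) beam(3766);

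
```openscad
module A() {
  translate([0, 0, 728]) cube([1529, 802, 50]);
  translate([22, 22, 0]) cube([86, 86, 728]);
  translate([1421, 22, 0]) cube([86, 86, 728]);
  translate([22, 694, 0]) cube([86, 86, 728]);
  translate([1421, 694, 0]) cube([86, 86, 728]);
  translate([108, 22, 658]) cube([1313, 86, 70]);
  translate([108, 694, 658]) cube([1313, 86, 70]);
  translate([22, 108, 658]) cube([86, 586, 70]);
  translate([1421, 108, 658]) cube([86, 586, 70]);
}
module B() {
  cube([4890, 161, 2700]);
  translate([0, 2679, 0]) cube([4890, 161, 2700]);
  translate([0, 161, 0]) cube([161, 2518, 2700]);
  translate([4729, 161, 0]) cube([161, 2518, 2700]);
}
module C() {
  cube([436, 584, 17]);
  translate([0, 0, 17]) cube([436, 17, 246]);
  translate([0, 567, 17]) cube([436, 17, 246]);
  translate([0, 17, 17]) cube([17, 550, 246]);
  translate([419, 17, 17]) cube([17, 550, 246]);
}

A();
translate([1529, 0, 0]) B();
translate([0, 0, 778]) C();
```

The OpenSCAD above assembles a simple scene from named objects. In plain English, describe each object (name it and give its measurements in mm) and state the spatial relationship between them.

A is a table: top 1529 mm (x) × 802 mm (y), 50 mm thick, upper face at z = 778 mm, on four 86×86 mm square legs, each inset 22 mm from the nearest pair of top edges, running from z = 0 to the bottom of the top. Four apron rails, 86 mm thick and 70 mm tall, run between adjacent legs with their top edges flush with the underside of the top and their outer faces flush with the legs' outer faces.

B is a box-shaped house frame (walls only): outside footprint 4890×2840 mm, wall height 2700 mm, wall thickness 161 mm. The two y-facing walls run the full x-width; the two x-facing walls fit between the inner faces of the y-facing walls.

C is an open storage box with external size 436×584×263 mm and wall thickness 17 mm (the base is also 17 mm thick). The base covers the whole footprint; the four walls stand on the base, with the y-facing walls full-width and the x-facing walls fitting between their inner faces.

The house frame is against the table's +x side, with their −y faces flush. The open box is on top of the table.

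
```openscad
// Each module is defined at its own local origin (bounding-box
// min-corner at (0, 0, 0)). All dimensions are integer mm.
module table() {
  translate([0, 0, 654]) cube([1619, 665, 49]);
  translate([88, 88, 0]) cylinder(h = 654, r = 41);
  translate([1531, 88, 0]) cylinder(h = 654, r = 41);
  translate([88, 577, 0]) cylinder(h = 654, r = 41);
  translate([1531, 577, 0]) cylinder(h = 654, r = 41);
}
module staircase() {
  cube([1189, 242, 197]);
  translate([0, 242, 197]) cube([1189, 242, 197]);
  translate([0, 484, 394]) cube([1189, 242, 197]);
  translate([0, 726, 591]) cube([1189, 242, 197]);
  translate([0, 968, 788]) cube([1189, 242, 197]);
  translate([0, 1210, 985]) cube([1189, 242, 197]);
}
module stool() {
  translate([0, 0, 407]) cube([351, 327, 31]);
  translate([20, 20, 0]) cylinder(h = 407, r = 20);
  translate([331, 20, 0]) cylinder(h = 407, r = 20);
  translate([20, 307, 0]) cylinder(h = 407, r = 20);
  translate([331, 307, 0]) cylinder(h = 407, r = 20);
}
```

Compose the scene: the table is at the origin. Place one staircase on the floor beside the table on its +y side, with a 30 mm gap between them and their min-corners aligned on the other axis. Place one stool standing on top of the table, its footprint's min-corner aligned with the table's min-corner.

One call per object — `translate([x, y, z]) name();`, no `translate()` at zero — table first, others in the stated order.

table();
translate([0, 695, 0]) staircase();
translate([0, 0, 703]) stool();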